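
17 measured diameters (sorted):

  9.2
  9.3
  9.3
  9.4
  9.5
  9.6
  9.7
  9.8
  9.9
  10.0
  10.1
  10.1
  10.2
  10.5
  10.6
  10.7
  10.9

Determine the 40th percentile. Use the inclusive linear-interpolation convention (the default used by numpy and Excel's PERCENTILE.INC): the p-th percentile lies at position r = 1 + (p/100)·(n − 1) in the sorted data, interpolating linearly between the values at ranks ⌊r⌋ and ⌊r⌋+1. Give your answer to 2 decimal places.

n = 17.
r = 1 + (40/100)·(17 − 1) = 1 + 6.4 = 7.4.
Rank 7 is 9.7 and rank 8 is 9.8.
Interpolate: 9.7 + 0.4·(9.8 − 9.7) = 9.7 + 0.4·0.1 = 9.74.

9.74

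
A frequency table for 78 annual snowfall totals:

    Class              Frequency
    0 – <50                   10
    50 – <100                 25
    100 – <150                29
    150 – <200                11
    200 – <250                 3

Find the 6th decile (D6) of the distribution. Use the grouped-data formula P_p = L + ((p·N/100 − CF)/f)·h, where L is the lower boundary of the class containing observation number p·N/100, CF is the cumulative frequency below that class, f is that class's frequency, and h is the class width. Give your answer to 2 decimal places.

N = 78; target position k = 60/100 · 78 = 46.8.
Cumulative frequencies: 10, 35, 64, 75, 78.
Observation 46.8 falls in the class 100 – <150.
L = 100, CF = 35, f = 29, h = 50.
P60 = 100 + ((46.8 − 35)/29)·50 = 100 + 20.3448 = 120.345.

120.34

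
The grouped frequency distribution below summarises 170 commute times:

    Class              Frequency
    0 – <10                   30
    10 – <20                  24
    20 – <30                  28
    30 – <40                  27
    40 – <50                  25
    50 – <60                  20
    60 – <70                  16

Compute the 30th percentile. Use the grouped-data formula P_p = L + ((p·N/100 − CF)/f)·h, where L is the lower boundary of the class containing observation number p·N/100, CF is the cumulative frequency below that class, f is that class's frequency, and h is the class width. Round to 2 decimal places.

N = 170; target position k = 30/100 · 170 = 51.
Cumulative frequencies: 30, 54, 82, 109, 134, 154, 170.
Observation 51 falls in the class 10 – <20.
L = 10, CF = 30, f = 24, h = 10.
P30 = 10 + ((51 − 30)/24)·10 = 10 + 8.75 = 18.75.

18.75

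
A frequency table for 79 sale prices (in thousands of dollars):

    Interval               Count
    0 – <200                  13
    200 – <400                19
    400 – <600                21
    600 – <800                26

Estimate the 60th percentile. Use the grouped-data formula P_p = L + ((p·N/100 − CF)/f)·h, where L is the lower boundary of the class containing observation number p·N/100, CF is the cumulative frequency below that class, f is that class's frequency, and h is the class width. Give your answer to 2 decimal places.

546.67

N = 79; target position k = 60/100 · 79 = 47.4.
Cumulative frequencies: 13, 32, 53, 79.
Observation 47.4 falls in the class 400 – <600.
L = 400, CF = 32, f = 21, h = 200.
P60 = 400 + ((47.4 − 32)/21)·200 = 400 + 146.667 = 546.667.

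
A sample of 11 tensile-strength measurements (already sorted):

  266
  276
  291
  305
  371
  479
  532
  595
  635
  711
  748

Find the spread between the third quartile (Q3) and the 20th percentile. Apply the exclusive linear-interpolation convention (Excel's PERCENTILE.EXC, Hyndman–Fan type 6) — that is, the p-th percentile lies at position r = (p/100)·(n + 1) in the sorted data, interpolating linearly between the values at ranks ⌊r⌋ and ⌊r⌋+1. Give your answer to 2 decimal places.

n = 11.
P20: r = 2.4; ranks 2–3 are 276, 291; interpolating gives 282.
P75: r = 9 (integer) → 635.
Difference: 635 − 282 = 353.

353.00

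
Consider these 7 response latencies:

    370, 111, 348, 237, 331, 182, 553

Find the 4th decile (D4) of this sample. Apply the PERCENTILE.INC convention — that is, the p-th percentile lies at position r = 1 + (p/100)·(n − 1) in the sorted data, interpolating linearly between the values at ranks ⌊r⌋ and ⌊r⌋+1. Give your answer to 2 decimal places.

Sorted: 111, 182, 237, 331, 348, 370, 553.
n = 7.
r = 1 + (40/100)·(7 − 1) = 1 + 2.4 = 3.4.
Rank 3 is 237 and rank 4 is 331.
Interpolate: 237 + 0.4·(331 − 237) = 237 + 0.4·94 = 274.6.

274.60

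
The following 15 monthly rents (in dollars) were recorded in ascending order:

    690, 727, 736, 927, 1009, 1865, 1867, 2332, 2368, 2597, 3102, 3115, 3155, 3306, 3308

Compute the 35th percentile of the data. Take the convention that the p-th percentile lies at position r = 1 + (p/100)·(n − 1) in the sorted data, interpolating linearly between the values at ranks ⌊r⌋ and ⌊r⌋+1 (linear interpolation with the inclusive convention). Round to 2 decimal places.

1779.40

n = 15.
r = 1 + (35/100)·(15 − 1) = 1 + 4.9 = 5.9.
Rank 5 is 1009 and rank 6 is 1865.
Interpolate: 1009 + 0.9·(1865 − 1009) = 1009 + 0.9·856 = 1779.4.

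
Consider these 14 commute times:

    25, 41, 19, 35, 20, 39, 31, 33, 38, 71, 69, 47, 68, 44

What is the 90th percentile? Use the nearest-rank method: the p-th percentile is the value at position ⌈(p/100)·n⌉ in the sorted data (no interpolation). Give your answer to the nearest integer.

Sorted: 19, 20, 25, 31, 33, 35, 38, 39, 41, 44, 47, 68, 69, 71.
n = 14.
Position = ⌈90/100 · 14⌉ = ⌈12.6⌉ = 13.
The value at rank 13 is 69.

69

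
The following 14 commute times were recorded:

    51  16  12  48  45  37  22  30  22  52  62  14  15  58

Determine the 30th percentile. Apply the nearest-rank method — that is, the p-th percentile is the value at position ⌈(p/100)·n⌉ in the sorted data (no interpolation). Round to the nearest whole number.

22

Sorted: 12, 14, 15, 16, 22, 22, 30, 37, 45, 48, 51, 52, 58, 62.
n = 14.
Position = ⌈30/100 · 14⌉ = ⌈4.2⌉ = 5.
The value at rank 5 is 22.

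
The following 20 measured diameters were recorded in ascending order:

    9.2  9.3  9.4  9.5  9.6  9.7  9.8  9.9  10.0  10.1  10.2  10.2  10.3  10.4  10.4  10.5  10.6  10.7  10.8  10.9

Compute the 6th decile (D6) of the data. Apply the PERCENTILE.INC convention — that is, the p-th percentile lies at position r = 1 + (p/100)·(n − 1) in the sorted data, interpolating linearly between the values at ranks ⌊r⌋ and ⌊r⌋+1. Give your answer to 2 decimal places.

10.24

n = 20.
r = 1 + (60/100)·(20 − 1) = 1 + 11.4 = 12.4.
Rank 12 is 10.2 and rank 13 is 10.3.
Interpolate: 10.2 + 0.4·(10.3 − 10.2) = 10.2 + 0.4·0.1 = 10.24.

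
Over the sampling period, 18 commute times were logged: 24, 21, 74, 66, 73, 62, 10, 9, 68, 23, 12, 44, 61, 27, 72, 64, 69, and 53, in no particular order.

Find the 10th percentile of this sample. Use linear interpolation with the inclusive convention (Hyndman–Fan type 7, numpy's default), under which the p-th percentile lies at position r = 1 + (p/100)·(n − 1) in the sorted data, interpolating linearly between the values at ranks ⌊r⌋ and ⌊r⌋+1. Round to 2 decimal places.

11.40

Sorted: 9, 10, 12, 21, 23, 24, 27, 44, 53, 61, 62, 64, 66, 68, 69, 72, 73, 74.
n = 18.
r = 1 + (10/100)·(18 − 1) = 1 + 1.7 = 2.7.
Rank 2 is 10 and rank 3 is 12.
Interpolate: 10 + 0.7·(12 − 10) = 10 + 0.7·2 = 11.4.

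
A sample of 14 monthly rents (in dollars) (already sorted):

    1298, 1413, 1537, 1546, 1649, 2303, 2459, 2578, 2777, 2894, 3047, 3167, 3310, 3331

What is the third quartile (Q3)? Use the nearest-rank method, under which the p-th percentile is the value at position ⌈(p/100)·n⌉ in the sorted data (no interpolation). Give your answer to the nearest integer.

n = 14.
Position = ⌈75/100 · 14⌉ = ⌈10.5⌉ = 11.
The value at rank 11 is 3047.

3047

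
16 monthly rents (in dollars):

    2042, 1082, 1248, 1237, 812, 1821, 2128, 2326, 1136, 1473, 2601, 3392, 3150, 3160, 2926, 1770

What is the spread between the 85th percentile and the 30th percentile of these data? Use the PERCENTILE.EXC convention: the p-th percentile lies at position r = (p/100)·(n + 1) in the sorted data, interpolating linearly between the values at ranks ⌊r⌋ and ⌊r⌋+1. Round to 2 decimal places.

1884.00

Sorted: 812, 1082, 1136, 1237, 1248, 1473, 1770, 1821, 2042, 2128, 2326, 2601, 2926, 3150, 3160, 3392.
n = 16.
P30: r = 5.1; ranks 5–6 are 1248, 1473; interpolating gives 1270.5.
P85: r = 14.45; ranks 14–15 are 3150, 3160; interpolating gives 3154.5.
Difference: 3154.5 − 1270.5 = 1884.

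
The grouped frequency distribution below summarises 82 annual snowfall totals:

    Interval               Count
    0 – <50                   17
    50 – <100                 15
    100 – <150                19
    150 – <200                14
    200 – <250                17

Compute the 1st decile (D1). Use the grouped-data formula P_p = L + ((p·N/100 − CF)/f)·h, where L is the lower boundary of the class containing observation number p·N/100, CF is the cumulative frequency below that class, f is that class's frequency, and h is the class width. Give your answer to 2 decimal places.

N = 82; target position k = 10/100 · 82 = 8.2.
Cumulative frequencies: 17, 32, 51, 65, 82.
Observation 8.2 falls in the class 0 – <50.
L = 0, CF = 0, f = 17, h = 50.
P10 = 0 + ((8.2 − 0)/17)·50 = 0 + 24.1176 = 24.1176.

24.12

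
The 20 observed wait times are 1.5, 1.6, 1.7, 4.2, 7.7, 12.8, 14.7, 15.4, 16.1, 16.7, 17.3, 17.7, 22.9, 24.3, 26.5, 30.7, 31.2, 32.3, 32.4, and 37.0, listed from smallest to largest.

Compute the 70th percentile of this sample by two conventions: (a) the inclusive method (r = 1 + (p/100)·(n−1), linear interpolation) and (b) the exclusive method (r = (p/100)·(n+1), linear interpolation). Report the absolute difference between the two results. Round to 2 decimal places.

0.88

n = 20.
(a) r = 14.3; between ranks 14 (24.3) and 15 (26.5): 24.96.
(b) r = 14.7; between ranks 14 (24.3) and 15 (26.5): 25.84.
|24.96 − 25.84| = 0.88.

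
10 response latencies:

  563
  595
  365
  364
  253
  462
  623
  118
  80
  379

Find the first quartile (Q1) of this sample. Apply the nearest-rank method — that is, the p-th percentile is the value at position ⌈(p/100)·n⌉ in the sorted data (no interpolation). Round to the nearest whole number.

Sorted: 80, 118, 253, 364, 365, 379, 462, 563, 595, 623.
n = 10.
Position = ⌈25/100 · 10⌉ = ⌈2.5⌉ = 3.
The value at rank 3 is 253.

253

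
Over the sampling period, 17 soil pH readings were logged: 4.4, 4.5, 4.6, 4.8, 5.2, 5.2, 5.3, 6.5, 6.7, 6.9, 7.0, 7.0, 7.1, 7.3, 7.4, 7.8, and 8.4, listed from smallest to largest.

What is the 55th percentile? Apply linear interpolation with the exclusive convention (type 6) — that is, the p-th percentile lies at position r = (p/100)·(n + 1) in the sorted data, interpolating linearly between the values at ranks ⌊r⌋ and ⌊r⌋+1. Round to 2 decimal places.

6.88

n = 17.
r = (55/100)·(17 + 1) = 9.9.
Rank 9 is 6.7 and rank 10 is 6.9.
Interpolate: 6.7 + 0.9·(6.9 − 6.7) = 6.7 + 0.9·0.2 = 6.88.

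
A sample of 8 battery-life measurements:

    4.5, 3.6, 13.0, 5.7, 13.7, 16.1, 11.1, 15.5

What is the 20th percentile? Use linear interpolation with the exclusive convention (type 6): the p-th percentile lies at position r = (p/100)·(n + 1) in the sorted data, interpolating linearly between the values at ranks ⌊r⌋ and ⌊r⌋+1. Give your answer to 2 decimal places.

Sorted: 3.6, 4.5, 5.7, 11.1, 13.0, 13.7, 15.5, 16.1.
n = 8.
r = (20/100)·(8 + 1) = 1.8.
Rank 1 is 3.6 and rank 2 is 4.5.
Interpolate: 3.6 + 0.8·(4.5 − 3.6) = 3.6 + 0.8·0.9 = 4.32.

4.32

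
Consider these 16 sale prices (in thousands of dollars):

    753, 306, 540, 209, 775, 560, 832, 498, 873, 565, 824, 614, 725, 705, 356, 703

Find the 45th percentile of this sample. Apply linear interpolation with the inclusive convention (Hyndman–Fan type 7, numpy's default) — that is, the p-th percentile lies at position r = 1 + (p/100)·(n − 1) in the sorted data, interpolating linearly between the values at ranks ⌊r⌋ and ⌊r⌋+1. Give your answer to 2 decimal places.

Sorted: 209, 306, 356, 498, 540, 560, 565, 614, 703, 705, 725, 753, 775, 824, 832, 873.
n = 16.
r = 1 + (45/100)·(16 − 1) = 1 + 6.75 = 7.75.
Rank 7 is 565 and rank 8 is 614.
Interpolate: 565 + 0.75·(614 − 565) = 565 + 0.75·49 = 601.75.

601.75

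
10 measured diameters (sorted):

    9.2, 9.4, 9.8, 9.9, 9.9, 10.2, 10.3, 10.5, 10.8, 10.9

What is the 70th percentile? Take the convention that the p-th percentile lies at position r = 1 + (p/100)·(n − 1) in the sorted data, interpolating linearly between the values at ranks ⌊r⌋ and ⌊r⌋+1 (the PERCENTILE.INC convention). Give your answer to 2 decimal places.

n = 10.
r = 1 + (70/100)·(10 − 1) = 1 + 6.3 = 7.3.
Rank 7 is 10.3 and rank 8 is 10.5.
Interpolate: 10.3 + 0.3·(10.5 − 10.3) = 10.3 + 0.3·0.2 = 10.36.

10.36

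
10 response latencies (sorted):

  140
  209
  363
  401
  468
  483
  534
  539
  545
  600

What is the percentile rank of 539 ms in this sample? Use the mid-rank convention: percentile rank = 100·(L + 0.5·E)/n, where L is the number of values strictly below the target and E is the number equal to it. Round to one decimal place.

75.0

Count below 539: L = 7; count equal: E = 1; n = 10.
Percentile rank = 100·(7 + 0.5·1)/10 = 100·7.5/10 = 75.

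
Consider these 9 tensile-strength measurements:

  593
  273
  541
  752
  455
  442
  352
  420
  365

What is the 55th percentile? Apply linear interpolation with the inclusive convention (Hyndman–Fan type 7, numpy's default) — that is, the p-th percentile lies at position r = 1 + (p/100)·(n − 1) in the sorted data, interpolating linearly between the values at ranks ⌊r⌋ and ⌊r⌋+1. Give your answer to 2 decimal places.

Sorted: 273, 352, 365, 420, 442, 455, 541, 593, 752.
n = 9.
r = 1 + (55/100)·(9 − 1) = 1 + 4.4 = 5.4.
Rank 5 is 442 and rank 6 is 455.
Interpolate: 442 + 0.4·(455 − 442) = 442 + 0.4·13 = 447.2.

447.20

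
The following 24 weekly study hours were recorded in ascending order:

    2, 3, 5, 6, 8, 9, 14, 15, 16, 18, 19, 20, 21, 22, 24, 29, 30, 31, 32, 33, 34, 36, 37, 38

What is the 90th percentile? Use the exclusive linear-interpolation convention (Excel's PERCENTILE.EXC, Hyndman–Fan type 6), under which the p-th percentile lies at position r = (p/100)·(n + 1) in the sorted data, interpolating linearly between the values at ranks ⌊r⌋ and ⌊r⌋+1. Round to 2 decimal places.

n = 24.
r = (90/100)·(24 + 1) = 22.5.
Rank 22 is 36 and rank 23 is 37.
Interpolate: 36 + 0.5·(37 − 36) = 36 + 0.5·1 = 36.5.

36.50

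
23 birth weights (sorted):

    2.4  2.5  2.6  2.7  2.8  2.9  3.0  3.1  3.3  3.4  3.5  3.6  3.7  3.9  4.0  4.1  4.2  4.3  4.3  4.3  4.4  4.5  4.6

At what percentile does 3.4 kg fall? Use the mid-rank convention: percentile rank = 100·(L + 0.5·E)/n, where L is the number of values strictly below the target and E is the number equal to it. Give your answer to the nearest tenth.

41.3

Count below 3.4: L = 9; count equal: E = 1; n = 23.
Percentile rank = 100·(9 + 0.5·1)/23 = 100·9.5/23 = 41.3.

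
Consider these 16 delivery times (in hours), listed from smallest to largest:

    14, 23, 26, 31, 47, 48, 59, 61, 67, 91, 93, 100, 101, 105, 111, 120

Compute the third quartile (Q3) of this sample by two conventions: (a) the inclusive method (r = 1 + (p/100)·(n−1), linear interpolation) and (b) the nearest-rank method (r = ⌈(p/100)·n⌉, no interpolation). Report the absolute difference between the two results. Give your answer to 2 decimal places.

n = 16.
(a) r = 12.25; between ranks 12 (100) and 13 (101): 100.25.
(b) the nearest-rank method: rank 12 → 100.
|100.25 − 100| = 0.25.

0.25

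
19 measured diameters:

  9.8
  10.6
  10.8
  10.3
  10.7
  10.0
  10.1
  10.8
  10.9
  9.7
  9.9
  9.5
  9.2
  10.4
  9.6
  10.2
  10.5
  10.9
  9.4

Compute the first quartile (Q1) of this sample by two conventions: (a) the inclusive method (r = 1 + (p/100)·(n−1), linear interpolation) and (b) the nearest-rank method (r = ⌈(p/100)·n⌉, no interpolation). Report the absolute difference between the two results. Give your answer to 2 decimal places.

Sorted: 9.2, 9.4, 9.5, 9.6, 9.7, 9.8, 9.9, 10.0, 10.1, 10.2, 10.3, 10.4, 10.5, 10.6, 10.7, 10.8, 10.8, 10.9, 10.9.
n = 19.
(a) r = 5.5; between ranks 5 (9.7) and 6 (9.8): 9.75.
(b) the nearest-rank method: rank 5 → 9.7.
|9.75 − 9.7| = 0.05.

0.05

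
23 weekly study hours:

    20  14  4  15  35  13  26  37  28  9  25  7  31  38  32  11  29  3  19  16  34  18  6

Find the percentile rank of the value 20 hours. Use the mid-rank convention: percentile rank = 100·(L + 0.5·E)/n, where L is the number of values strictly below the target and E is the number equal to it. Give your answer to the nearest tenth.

54.3

Sorted: 3, 4, 6, 7, 9, 11, 13, 14, 15, 16, 18, 19, 20, 25, 26, 28, 29, 31, 32, 34, 35, 37, 38.
Count below 20: L = 12; count equal: E = 1; n = 23.
Percentile rank = 100·(12 + 0.5·1)/23 = 100·12.5/23 = 54.35.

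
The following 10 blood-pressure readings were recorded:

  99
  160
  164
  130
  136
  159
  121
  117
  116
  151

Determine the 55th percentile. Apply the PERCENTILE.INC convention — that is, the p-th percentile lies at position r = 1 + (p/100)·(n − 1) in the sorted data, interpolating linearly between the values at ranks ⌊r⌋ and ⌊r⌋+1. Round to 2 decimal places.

135.70

Sorted: 99, 116, 117, 121, 130, 136, 151, 159, 160, 164.
n = 10.
r = 1 + (55/100)·(10 − 1) = 1 + 4.95 = 5.95.
Rank 5 is 130 and rank 6 is 136.
Interpolate: 130 + 0.95·(136 − 130) = 130 + 0.95·6 = 135.7.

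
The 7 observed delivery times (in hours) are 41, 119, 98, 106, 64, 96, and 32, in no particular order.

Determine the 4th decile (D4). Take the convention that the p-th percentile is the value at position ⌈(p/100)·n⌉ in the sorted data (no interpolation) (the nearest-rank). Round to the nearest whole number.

Sorted: 32, 41, 64, 96, 98, 106, 119.
n = 7.
Position = ⌈40/100 · 7⌉ = ⌈2.8⌉ = 3.
The value at rank 3 is 64.

64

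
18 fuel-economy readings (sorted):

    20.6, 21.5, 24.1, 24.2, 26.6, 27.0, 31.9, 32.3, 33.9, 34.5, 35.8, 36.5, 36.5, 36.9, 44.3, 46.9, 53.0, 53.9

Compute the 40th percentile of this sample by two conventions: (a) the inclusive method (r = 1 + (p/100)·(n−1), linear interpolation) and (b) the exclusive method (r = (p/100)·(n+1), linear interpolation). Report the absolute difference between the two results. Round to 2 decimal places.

0.08

n = 18.
(a) r = 7.8; between ranks 7 (31.9) and 8 (32.3): 32.22.
(b) r = 7.6; between ranks 7 (31.9) and 8 (32.3): 32.14.
|32.22 − 32.14| = 0.08.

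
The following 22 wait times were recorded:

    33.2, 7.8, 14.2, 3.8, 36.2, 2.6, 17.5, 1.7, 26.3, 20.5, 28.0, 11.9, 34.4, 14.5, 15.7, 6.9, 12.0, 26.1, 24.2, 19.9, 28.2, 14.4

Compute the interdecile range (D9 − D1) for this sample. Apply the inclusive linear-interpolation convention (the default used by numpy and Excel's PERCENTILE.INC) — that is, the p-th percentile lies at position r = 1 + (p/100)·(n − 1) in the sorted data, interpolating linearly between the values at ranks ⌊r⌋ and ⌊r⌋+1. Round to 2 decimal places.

28.59

Sorted: 1.7, 2.6, 3.8, 6.9, 7.8, 11.9, 12.0, 14.2, 14.4, 14.5, 15.7, 17.5, 19.9, 20.5, 24.2, 26.1, 26.3, 28.0, 28.2, 33.2, 34.4, 36.2.
n = 22.
P10: r = 3.1; ranks 3–4 are 3.8, 6.9; interpolating gives 4.11.
P90: r = 19.9; ranks 19–20 are 28.2, 33.2; interpolating gives 32.7.
Difference: 32.7 − 4.11 = 28.59.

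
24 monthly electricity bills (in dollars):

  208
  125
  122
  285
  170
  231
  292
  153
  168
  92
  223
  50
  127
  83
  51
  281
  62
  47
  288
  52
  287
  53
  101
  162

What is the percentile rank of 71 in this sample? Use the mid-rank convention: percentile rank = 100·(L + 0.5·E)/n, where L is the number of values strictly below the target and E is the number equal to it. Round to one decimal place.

25.0

Sorted: 47, 50, 51, 52, 53, 62, 83, 92, 101, 122, 125, 127, 153, 162, 168, 170, 208, 223, 231, 281, 285, 287, 288, 292.
Count below 71: L = 6; count equal: E = 0; n = 24.
Percentile rank = 100·(6 + 0.5·0)/24 = 100·6/24 = 25.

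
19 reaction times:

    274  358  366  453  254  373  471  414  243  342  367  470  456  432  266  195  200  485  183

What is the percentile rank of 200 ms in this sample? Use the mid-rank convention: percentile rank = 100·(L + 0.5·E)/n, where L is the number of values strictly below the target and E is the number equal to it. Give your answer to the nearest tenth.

Sorted: 183, 195, 200, 243, 254, 266, 274, 342, 358, 366, 367, 373, 414, 432, 453, 456, 470, 471, 485.
Count below 200: L = 2; count equal: E = 1; n = 19.
Percentile rank = 100·(2 + 0.5·1)/19 = 100·2.5/19 = 13.16.

13.2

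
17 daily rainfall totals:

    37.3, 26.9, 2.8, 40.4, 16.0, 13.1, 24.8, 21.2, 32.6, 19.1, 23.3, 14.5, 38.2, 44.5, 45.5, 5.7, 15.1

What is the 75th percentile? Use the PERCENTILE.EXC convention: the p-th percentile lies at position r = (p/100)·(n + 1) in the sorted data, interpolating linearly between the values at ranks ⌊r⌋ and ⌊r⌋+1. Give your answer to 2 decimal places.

Sorted: 2.8, 5.7, 13.1, 14.5, 15.1, 16.0, 19.1, 21.2, 23.3, 24.8, 26.9, 32.6, 37.3, 38.2, 40.4, 44.5, 45.5.
n = 17.
r = (75/100)·(17 + 1) = 13.5.
Rank 13 is 37.3 and rank 14 is 38.2.
Interpolate: 37.3 + 0.5·(38.2 − 37.3) = 37.3 + 0.5·0.9 = 37.75.

37.75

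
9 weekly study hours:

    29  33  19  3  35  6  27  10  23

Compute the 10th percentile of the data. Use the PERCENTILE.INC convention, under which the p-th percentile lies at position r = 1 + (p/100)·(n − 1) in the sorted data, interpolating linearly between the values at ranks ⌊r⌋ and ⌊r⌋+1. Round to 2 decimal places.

5.40

Sorted: 3, 6, 10, 19, 23, 27, 29, 33, 35.
n = 9.
r = 1 + (10/100)·(9 − 1) = 1 + 0.8 = 1.8.
Rank 1 is 3 and rank 2 is 6.
Interpolate: 3 + 0.8·(6 − 3) = 3 + 0.8·3 = 5.4.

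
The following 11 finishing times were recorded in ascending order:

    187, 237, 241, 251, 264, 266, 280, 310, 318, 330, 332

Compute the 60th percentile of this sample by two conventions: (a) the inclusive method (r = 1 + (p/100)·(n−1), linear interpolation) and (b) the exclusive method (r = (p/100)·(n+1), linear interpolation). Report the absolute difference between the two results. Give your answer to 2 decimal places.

6.00

n = 11.
(a) r = 7 → value at rank 7 = 280.
(b) r = 7.2; between ranks 7 (280) and 8 (310): 286.
|280 − 286| = 6.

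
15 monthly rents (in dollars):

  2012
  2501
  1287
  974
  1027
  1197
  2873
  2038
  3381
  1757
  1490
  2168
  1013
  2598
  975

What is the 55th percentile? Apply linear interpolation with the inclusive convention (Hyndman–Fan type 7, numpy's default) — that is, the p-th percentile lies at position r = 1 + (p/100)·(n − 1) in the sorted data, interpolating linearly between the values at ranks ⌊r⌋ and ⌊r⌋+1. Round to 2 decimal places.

Sorted: 974, 975, 1013, 1027, 1197, 1287, 1490, 1757, 2012, 2038, 2168, 2501, 2598, 2873, 3381.
n = 15.
r = 1 + (55/100)·(15 − 1) = 1 + 7.7 = 8.7.
Rank 8 is 1757 and rank 9 is 2012.
Interpolate: 1757 + 0.7·(2012 − 1757) = 1757 + 0.7·255 = 1935.5.

1935.50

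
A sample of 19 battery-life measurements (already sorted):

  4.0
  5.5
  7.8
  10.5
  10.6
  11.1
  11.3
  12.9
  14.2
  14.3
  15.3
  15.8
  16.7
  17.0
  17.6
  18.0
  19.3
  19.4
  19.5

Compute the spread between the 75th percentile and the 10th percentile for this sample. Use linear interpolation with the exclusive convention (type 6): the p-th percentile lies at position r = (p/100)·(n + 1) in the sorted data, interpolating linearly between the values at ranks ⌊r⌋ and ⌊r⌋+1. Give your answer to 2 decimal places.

12.10

n = 19.
P10: r = 2 (integer) → 5.5.
P75: r = 15 (integer) → 17.6.
Difference: 17.6 − 5.5 = 12.1.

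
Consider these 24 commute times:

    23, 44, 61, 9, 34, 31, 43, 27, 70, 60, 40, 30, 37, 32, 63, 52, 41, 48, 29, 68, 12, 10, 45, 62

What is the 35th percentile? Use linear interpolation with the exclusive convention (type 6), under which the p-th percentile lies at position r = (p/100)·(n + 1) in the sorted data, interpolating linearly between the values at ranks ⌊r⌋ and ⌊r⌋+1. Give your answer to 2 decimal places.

Sorted: 9, 10, 12, 23, 27, 29, 30, 31, 32, 34, 37, 40, 41, 43, 44, 45, 48, 52, 60, 61, 62, 63, 68, 70.
n = 24.
r = (35/100)·(24 + 1) = 8.75.
Rank 8 is 31 and rank 9 is 32.
Interpolate: 31 + 0.75·(32 − 31) = 31 + 0.75·1 = 31.75.

31.75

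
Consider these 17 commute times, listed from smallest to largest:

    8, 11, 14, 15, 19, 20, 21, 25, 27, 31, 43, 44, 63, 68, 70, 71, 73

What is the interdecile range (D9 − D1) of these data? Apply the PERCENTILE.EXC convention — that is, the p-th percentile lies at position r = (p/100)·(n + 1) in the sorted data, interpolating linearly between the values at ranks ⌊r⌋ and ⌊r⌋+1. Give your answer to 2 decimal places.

n = 17.
P10: r = 1.8; ranks 1–2 are 8, 11; interpolating gives 10.4.
P90: r = 16.2; ranks 16–17 are 71, 73; interpolating gives 71.4.
Difference: 71.4 − 10.4 = 61.

61.00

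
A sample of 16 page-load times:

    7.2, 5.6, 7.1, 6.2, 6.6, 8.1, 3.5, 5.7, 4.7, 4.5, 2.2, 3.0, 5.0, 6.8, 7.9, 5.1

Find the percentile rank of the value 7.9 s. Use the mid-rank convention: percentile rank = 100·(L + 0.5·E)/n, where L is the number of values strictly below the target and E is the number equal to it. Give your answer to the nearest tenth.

Sorted: 2.2, 3.0, 3.5, 4.5, 4.7, 5.0, 5.1, 5.6, 5.7, 6.2, 6.6, 6.8, 7.1, 7.2, 7.9, 8.1.
Count below 7.9: L = 14; count equal: E = 1; n = 16.
Percentile rank = 100·(14 + 0.5·1)/16 = 100·14.5/16 = 90.62.

90.6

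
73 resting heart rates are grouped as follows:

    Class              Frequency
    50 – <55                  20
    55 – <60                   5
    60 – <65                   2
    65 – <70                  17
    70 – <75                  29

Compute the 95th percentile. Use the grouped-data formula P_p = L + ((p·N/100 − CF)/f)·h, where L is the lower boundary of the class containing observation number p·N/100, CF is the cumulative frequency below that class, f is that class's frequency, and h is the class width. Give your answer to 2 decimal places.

N = 73; target position k = 95/100 · 73 = 69.35.
Cumulative frequencies: 20, 25, 27, 44, 73.
Observation 69.35 falls in the class 70 – <75.
L = 70, CF = 44, f = 29, h = 5.
P95 = 70 + ((69.35 − 44)/29)·5 = 70 + 4.37069 = 74.3707.

74.37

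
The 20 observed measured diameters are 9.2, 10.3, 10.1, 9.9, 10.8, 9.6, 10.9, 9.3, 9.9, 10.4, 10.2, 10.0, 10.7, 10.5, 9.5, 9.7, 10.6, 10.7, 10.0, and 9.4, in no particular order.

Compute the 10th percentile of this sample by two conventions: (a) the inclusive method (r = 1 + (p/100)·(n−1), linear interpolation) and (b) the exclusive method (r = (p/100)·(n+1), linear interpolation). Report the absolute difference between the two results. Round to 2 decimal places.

0.08

Sorted: 9.2, 9.3, 9.4, 9.5, 9.6, 9.7, 9.9, 9.9, 10.0, 10.0, 10.1, 10.2, 10.3, 10.4, 10.5, 10.6, 10.7, 10.7, 10.8, 10.9.
n = 20.
(a) r = 2.9; between ranks 2 (9.3) and 3 (9.4): 9.39.
(b) r = 2.1; between ranks 2 (9.3) and 3 (9.4): 9.31.
|9.39 − 9.31| = 0.08.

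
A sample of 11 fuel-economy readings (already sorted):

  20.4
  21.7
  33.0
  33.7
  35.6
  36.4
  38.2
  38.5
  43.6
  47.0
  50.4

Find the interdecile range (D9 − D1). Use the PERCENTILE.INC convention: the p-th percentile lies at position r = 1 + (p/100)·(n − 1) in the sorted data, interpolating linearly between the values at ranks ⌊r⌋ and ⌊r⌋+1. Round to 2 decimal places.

25.30

n = 11.
P10: r = 2 (integer) → 21.7.
P90: r = 10 (integer) → 47.
Difference: 47 − 21.7 = 25.3.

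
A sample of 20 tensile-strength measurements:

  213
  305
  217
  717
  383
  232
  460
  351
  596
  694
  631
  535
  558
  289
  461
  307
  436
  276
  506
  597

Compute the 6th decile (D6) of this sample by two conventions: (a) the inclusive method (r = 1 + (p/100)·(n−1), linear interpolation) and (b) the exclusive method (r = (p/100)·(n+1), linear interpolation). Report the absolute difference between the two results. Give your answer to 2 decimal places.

Sorted: 213, 217, 232, 276, 289, 305, 307, 351, 383, 436, 460, 461, 506, 535, 558, 596, 597, 631, 694, 717.
n = 20.
(a) r = 12.4; between ranks 12 (461) and 13 (506): 479.
(b) r = 12.6; between ranks 12 (461) and 13 (506): 488.
|479 − 488| = 9.

9.00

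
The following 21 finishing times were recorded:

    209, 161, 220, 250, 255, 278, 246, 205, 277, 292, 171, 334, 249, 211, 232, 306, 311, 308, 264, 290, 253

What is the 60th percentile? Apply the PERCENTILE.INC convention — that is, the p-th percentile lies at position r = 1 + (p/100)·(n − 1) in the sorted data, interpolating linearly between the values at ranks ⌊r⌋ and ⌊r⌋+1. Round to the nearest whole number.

Sorted: 161, 171, 205, 209, 211, 220, 232, 246, 249, 250, 253, 255, 264, 277, 278, 290, 292, 306, 308, 311, 334.
n = 21.
r = 1 + (60/100)·(21 − 1) = 1 + 12 = 13.
r is an integer, so P60 is the value at rank 13: 264.

264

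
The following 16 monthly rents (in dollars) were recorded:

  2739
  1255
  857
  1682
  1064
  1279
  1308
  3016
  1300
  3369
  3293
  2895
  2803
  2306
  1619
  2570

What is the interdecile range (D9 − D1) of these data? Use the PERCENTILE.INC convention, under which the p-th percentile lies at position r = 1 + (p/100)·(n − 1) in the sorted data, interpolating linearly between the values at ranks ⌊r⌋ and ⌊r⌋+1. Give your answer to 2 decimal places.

Sorted: 857, 1064, 1255, 1279, 1300, 1308, 1619, 1682, 2306, 2570, 2739, 2803, 2895, 3016, 3293, 3369.
n = 16.
P10: r = 2.5; ranks 2–3 are 1064, 1255; interpolating gives 1159.5.
P90: r = 14.5; ranks 14–15 are 3016, 3293; interpolating gives 3154.5.
Difference: 3154.5 − 1159.5 = 1995.

1995.00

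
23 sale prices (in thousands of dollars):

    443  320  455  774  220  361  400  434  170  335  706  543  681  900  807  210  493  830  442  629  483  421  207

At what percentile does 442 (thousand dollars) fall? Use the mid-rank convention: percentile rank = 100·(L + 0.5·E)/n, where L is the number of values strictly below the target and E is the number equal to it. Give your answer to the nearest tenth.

Sorted: 170, 207, 210, 220, 320, 335, 361, 400, 421, 434, 442, 443, 455, 483, 493, 543, 629, 681, 706, 774, 807, 830, 900.
Count below 442: L = 10; count equal: E = 1; n = 23.
Percentile rank = 100·(10 + 0.5·1)/23 = 100·10.5/23 = 45.65.

45.7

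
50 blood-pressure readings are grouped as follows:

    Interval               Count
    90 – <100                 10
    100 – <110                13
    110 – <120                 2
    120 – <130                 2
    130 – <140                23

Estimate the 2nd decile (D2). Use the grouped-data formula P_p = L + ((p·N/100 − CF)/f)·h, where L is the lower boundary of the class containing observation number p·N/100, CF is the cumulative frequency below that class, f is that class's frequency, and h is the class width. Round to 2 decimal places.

100.00

N = 50; target position k = 20/100 · 50 = 10.
Cumulative frequencies: 10, 23, 25, 27, 50.
Observation 10 falls in the class 90 – <100.
L = 90, CF = 0, f = 10, h = 10.
P20 = 90 + ((10 − 0)/10)·10 = 90 + 10 = 100.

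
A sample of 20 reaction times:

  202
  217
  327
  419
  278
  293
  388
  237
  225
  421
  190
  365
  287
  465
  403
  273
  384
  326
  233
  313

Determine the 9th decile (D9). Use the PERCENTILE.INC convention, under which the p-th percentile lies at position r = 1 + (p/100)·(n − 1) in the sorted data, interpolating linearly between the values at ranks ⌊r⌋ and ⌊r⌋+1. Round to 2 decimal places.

Sorted: 190, 202, 217, 225, 233, 237, 273, 278, 287, 293, 313, 326, 327, 365, 384, 388, 403, 419, 421, 465.
n = 20.
r = 1 + (90/100)·(20 − 1) = 1 + 17.1 = 18.1.
Rank 18 is 419 and rank 19 is 421.
Interpolate: 419 + 0.1·(421 − 419) = 419 + 0.1·2 = 419.2.

419.20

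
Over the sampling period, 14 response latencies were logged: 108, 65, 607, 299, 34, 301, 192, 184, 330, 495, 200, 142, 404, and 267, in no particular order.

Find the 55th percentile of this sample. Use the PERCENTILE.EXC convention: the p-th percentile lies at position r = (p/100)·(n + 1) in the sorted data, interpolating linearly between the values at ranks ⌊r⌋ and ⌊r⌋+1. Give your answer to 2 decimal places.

Sorted: 34, 65, 108, 142, 184, 192, 200, 267, 299, 301, 330, 404, 495, 607.
n = 14.
r = (55/100)·(14 + 1) = 8.25.
Rank 8 is 267 and rank 9 is 299.
Interpolate: 267 + 0.25·(299 − 267) = 267 + 0.25·32 = 275.

275.00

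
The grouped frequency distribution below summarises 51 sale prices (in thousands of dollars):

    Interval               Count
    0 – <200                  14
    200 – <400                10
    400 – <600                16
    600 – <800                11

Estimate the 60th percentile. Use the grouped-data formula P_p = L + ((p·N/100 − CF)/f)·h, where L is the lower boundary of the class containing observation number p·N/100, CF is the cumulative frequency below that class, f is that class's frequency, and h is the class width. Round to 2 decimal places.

N = 51; target position k = 60/100 · 51 = 30.6.
Cumulative frequencies: 14, 24, 40, 51.
Observation 30.6 falls in the class 400 – <600.
L = 400, CF = 24, f = 16, h = 200.
P60 = 400 + ((30.6 − 24)/16)·200 = 400 + 82.5 = 482.5.

482.50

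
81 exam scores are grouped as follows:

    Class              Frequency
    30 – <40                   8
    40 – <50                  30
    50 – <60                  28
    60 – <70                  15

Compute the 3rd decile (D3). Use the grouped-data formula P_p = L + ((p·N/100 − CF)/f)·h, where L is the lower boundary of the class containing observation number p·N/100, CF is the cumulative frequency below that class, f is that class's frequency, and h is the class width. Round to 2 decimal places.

45.43

N = 81; target position k = 30/100 · 81 = 24.3.
Cumulative frequencies: 8, 38, 66, 81.
Observation 24.3 falls in the class 40 – <50.
L = 40, CF = 8, f = 30, h = 10.
P30 = 40 + ((24.3 − 8)/30)·10 = 40 + 5.43333 = 45.4333.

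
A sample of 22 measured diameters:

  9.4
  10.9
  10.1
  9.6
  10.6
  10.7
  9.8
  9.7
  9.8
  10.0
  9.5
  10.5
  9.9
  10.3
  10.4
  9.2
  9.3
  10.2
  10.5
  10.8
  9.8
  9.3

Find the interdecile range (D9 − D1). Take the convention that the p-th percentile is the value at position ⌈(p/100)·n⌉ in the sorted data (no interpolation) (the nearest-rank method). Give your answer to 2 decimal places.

Sorted: 9.2, 9.3, 9.3, 9.4, 9.5, 9.6, 9.7, 9.8, 9.8, 9.8, 9.9, 10.0, 10.1, 10.2, 10.3, 10.4, 10.5, 10.5, 10.6, 10.7, 10.8, 10.9.
n = 22.
P10: rank ⌈10/100·22⌉ = 3 → 9.3.
P90: rank ⌈90/100·22⌉ = 20 → 10.7.
Difference: 10.7 − 9.3 = 1.4.

1.40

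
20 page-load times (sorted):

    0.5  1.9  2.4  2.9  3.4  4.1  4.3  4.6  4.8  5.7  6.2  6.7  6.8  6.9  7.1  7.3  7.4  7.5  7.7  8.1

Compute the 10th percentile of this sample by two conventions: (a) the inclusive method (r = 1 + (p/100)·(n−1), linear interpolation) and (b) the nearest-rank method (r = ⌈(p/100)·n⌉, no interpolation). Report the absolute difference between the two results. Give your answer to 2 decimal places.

0.45

n = 20.
(a) r = 2.9; between ranks 2 (1.9) and 3 (2.4): 2.35.
(b) the nearest-rank method: rank 2 → 1.9.
|2.35 − 1.9| = 0.45.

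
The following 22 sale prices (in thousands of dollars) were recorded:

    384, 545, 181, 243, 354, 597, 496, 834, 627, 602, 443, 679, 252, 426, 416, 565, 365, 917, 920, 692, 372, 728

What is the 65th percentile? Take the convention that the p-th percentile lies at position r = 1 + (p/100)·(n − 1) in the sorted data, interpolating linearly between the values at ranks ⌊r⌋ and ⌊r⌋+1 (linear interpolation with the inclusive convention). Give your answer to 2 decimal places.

600.25

Sorted: 181, 243, 252, 354, 365, 372, 384, 416, 426, 443, 496, 545, 565, 597, 602, 627, 679, 692, 728, 834, 917, 920.
n = 22.
r = 1 + (65/100)·(22 − 1) = 1 + 13.65 = 14.65.
Rank 14 is 597 and rank 15 is 602.
Interpolate: 597 + 0.65·(602 − 597) = 597 + 0.65·5 = 600.25.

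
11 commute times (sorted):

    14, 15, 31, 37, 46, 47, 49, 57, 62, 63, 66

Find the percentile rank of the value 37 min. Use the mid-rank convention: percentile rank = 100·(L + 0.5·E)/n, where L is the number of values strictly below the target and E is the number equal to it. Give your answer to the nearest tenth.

Count below 37: L = 3; count equal: E = 1; n = 11.
Percentile rank = 100·(3 + 0.5·1)/11 = 100·3.5/11 = 31.82.

31.8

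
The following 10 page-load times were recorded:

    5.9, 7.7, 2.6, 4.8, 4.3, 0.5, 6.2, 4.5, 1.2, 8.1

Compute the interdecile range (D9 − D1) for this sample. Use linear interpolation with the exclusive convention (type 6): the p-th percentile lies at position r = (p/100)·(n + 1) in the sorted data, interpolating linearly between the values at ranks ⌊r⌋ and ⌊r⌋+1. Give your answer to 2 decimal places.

7.49

Sorted: 0.5, 1.2, 2.6, 4.3, 4.5, 4.8, 5.9, 6.2, 7.7, 8.1.
n = 10.
P10: r = 1.1; ranks 1–2 are 0.5, 1.2; interpolating gives 0.57.
P90: r = 9.9; ranks 9–10 are 7.7, 8.1; interpolating gives 8.06.
Difference: 8.06 − 0.57 = 7.49.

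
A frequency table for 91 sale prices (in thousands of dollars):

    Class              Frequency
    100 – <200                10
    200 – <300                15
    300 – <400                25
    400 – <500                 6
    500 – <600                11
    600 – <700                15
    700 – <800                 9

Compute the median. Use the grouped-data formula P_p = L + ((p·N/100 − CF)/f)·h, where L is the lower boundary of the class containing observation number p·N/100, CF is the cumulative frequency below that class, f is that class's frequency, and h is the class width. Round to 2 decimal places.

382.00

N = 91; target position k = 50/100 · 91 = 45.5.
Cumulative frequencies: 10, 25, 50, 56, 67, 82, 91.
Observation 45.5 falls in the class 300 – <400.
L = 300, CF = 25, f = 25, h = 100.
P50 = 300 + ((45.5 − 25)/25)·100 = 300 + 82 = 382.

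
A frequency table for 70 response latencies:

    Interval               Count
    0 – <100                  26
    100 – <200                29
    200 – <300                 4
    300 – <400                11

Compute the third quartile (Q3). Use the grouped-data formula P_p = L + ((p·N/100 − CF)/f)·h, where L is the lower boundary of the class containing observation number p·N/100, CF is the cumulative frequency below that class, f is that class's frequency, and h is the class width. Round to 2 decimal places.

N = 70; target position k = 75/100 · 70 = 52.5.
Cumulative frequencies: 26, 55, 59, 70.
Observation 52.5 falls in the class 100 – <200.
L = 100, CF = 26, f = 29, h = 100.
P75 = 100 + ((52.5 − 26)/29)·100 = 100 + 91.3793 = 191.379.

191.38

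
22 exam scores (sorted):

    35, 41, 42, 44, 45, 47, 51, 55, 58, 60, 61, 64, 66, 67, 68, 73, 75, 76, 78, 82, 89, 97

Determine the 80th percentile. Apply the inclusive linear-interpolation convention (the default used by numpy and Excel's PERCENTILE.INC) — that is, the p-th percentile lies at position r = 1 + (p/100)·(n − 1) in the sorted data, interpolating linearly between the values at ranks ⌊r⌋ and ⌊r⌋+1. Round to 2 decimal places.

75.80

n = 22.
r = 1 + (80/100)·(22 − 1) = 1 + 16.8 = 17.8.
Rank 17 is 75 and rank 18 is 76.
Interpolate: 75 + 0.8·(76 − 75) = 75 + 0.8·1 = 75.8.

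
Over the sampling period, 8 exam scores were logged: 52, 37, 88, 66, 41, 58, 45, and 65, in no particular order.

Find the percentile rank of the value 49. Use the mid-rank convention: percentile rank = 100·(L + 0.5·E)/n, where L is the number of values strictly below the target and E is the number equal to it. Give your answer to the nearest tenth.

Sorted: 37, 41, 45, 52, 58, 65, 66, 88.
Count below 49: L = 3; count equal: E = 0; n = 8.
Percentile rank = 100·(3 + 0.5·0)/8 = 100·3/8 = 37.5.

37.5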